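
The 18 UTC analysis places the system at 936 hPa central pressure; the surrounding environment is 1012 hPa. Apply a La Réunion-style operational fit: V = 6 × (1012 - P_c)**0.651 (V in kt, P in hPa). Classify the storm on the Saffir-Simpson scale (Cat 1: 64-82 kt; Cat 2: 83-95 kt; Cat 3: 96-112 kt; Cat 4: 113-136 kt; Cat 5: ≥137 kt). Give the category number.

ΔP = 1012 − 936 = 76 hPa.
V ≈ 6 × 76^0.651 = 6 × 16.77 ≈ 101 kt.
101 kt falls in the Category 3 band.

3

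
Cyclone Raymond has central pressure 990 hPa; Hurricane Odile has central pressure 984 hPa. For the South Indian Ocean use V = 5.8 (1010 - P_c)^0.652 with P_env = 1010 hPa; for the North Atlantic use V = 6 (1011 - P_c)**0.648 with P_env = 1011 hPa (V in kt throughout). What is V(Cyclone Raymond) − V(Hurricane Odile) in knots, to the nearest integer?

-10 kt

Cyclone Raymond: ΔP = 20; V ≈ 5.8 × 20^0.652 ≈ 40.90 kt.
Hurricane Odile: ΔP = 27; V ≈ 6 × 27^0.648 ≈ 50.78 kt.
Difference ≈ 40.90 − 50.78 = -9.88 → -10 kt.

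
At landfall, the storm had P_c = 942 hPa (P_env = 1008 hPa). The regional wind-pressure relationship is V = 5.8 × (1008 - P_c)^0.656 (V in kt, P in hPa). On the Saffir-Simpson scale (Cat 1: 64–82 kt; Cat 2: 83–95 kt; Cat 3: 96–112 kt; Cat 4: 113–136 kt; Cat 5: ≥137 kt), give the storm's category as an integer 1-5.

2

ΔP = 1008 − 942 = 66 hPa.
V ≈ 5.8 × 66^0.656 = 5.8 × 15.62 ≈ 91 kt.
91 kt falls in the Category 2 band.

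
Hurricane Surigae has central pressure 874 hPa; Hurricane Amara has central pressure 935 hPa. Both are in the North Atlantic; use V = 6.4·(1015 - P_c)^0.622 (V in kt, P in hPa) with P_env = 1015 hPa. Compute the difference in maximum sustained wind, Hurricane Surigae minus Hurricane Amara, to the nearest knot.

41 kt

Hurricane Surigae: ΔP = 141; V ≈ 6.4 × 141^0.622 ≈ 138.99 kt.
Hurricane Amara: ΔP = 80; V ≈ 6.4 × 80^0.622 ≈ 97.70 kt.
Difference ≈ 138.99 − 97.70 = 41.29 → 41 kt.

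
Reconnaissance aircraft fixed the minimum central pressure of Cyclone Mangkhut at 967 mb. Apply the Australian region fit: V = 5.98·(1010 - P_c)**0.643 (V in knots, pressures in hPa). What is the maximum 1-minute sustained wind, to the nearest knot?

ΔP = 1010 − 967 = 43 mb.
43^0.643 ≈ 11.228.
V ≈ 5.98 × 11.228 ≈ 67.1 kt.

67 kt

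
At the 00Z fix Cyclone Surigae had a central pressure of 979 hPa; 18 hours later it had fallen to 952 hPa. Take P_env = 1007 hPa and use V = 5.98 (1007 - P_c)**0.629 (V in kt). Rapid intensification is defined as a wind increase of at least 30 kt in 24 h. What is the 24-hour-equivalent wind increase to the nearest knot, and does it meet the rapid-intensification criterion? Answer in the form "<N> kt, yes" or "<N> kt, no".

V₁: ΔP = 28, V ≈ 5.98 × 28^0.629 ≈ 48.64 kt.
V₂: ΔP = 55, V ≈ 5.98 × 55^0.629 ≈ 74.37 kt.
ΔV over 18 h = 25.73 kt → 24 h equivalent = 25.73 × 24/18 ≈ 34.31 kt.
34 kt ≥ 30 kt ⇒ rapid intensification.

34 kt, yes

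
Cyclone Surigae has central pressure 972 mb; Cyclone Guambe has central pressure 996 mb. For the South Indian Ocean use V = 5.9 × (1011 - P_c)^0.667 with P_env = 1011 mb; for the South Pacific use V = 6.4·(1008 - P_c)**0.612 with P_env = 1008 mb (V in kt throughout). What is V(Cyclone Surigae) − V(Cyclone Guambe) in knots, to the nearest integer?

Cyclone Surigae: ΔP = 39; V ≈ 5.9 × 39^0.667 ≈ 67.93 kt.
Cyclone Guambe: ΔP = 12; V ≈ 6.4 × 12^0.612 ≈ 29.28 kt.
Difference ≈ 67.93 − 29.28 = 38.65 → 39 kt.

39 kt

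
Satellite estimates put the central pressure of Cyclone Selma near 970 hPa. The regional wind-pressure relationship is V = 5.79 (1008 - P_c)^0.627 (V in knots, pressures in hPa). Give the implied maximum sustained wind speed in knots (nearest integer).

57 kt

ΔP = 1008 − 970 = 38 hPa.
38^0.627 ≈ 9.784.
V ≈ 5.79 × 9.784 ≈ 56.7 kt.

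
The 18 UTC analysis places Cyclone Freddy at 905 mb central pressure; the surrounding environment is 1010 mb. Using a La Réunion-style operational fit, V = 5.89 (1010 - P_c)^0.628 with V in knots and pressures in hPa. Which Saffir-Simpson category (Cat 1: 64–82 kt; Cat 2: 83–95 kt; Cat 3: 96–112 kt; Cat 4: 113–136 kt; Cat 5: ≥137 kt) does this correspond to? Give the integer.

3

ΔP = 1010 − 905 = 105 mb.
V ≈ 5.89 × 105^0.628 = 5.89 × 18.59 ≈ 110 kt.
110 kt falls in the Category 3 band.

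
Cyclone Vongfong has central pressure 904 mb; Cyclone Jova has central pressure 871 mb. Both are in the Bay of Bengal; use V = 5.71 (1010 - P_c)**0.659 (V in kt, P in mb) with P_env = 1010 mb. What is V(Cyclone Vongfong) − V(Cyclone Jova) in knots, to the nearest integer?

-24 kt

Cyclone Vongfong: ΔP = 106; V ≈ 5.71 × 106^0.659 ≈ 123.40 kt.
Cyclone Jova: ΔP = 139; V ≈ 5.71 × 139^0.659 ≈ 147.53 kt.
Difference ≈ 123.40 − 147.53 = -24.13 → -24 kt.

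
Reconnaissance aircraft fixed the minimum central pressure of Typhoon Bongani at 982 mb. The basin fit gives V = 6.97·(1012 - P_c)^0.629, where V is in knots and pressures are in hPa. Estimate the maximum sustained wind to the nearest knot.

ΔP = 1012 − 982 = 30 mb.
30^0.629 ≈ 8.494.
V ≈ 6.97 × 8.494 ≈ 59.2 kt.

59 kt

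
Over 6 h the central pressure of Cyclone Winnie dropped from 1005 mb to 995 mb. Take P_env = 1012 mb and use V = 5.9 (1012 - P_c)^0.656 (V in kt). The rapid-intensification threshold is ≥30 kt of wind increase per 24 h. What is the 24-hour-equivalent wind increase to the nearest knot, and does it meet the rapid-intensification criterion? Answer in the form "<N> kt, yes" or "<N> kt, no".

67 kt, yes

V₁: ΔP = 7, V ≈ 5.9 × 7^0.656 ≈ 21.15 kt.
V₂: ΔP = 17, V ≈ 5.9 × 17^0.656 ≈ 37.85 kt.
ΔV over 6 h = 16.70 kt → 24 h equivalent = 16.70 × 24/6 ≈ 66.80 kt.
67 kt ≥ 30 kt ⇒ rapid intensification.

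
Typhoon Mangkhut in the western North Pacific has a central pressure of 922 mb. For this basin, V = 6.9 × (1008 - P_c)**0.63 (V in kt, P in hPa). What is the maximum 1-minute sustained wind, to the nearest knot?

ΔP = 1008 − 922 = 86 mb.
86^0.63 ≈ 16.548.
V ≈ 6.9 × 16.548 ≈ 114.2 kt.

114 kt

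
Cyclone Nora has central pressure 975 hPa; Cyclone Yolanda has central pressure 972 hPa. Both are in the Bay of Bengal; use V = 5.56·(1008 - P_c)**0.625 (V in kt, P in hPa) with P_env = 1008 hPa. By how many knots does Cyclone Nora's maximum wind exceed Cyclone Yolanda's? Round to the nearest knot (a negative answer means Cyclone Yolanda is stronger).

Cyclone Nora: ΔP = 33; V ≈ 5.56 × 33^0.625 ≈ 49.45 kt.
Cyclone Yolanda: ΔP = 36; V ≈ 5.56 × 36^0.625 ≈ 52.21 kt.
Difference ≈ 49.45 − 52.21 = -2.76 → -3 kt.

-3 kt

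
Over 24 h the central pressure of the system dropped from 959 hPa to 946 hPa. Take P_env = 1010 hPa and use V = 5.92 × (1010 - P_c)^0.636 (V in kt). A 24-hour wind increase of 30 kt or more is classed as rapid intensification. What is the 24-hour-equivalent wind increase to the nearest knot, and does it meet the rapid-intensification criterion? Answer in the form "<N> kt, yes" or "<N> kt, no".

V₁: ΔP = 51, V ≈ 5.92 × 51^0.636 ≈ 72.17 kt.
V₂: ΔP = 64, V ≈ 5.92 × 64^0.636 ≈ 83.38 kt.
ΔV over 24 h = 11.21 kt → 24 h equivalent = 11.21 × 24/24 ≈ 11.21 kt.
11 kt < 30 kt ⇒ not rapid intensification.

11 kt, no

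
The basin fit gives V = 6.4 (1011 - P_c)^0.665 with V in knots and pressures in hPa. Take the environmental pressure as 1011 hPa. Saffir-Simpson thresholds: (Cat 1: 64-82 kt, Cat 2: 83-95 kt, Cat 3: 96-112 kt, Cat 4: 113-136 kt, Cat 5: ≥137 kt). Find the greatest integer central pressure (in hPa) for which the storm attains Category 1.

979 hPa

Category 1 begins at V = 64 kt.
Required ΔP = (64/6.4)^(1/0.665) = 10.000^1.504 ≈ 31.90 hPa.
P_c ≤ 1011 − 31.90 = 979.10, so the highest integer P_c is 979 hPa.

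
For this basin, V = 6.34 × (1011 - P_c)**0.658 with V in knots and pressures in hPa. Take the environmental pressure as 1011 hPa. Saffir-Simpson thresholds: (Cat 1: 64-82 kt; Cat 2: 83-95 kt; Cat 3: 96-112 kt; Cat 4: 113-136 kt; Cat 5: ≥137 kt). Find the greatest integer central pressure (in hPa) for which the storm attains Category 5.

Category 5 begins at V = 137 kt.
Required ΔP = (137/6.34)^(1/0.658) = 21.609^1.520 ≈ 106.74 hPa.
P_c ≤ 1011 − 106.74 = 904.26, so the highest integer P_c is 904 hPa.

904 hPa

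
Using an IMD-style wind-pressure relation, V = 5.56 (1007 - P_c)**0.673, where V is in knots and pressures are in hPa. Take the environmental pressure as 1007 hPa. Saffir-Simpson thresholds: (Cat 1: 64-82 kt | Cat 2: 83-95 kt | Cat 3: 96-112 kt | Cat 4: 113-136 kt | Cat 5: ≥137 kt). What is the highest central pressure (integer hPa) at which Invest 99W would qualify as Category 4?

Category 4 begins at V = 113 kt.
Required ΔP = (113/5.56)^(1/0.673) = 20.324^1.486 ≈ 87.81 hPa.
P_c ≤ 1007 − 87.81 = 919.19, so the highest integer P_c is 919 hPa.

919 hPa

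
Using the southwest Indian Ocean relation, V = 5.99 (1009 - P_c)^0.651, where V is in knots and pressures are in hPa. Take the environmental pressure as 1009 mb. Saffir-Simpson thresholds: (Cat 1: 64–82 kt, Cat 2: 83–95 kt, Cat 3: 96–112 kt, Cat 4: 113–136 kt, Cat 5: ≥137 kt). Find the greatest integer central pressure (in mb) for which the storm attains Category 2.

Category 2 begins at V = 83 kt.
Required ΔP = (83/5.99)^(1/0.651) = 13.856^1.536 ≈ 56.71 mb.
P_c ≤ 1009 − 56.71 = 952.29, so the highest integer P_c is 952 mb.

952 mb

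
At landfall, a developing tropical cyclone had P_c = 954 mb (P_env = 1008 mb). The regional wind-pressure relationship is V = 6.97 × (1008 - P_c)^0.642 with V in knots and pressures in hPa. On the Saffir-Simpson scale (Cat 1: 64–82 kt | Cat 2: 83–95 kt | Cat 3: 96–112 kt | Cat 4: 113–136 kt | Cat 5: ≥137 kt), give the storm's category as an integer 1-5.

ΔP = 1008 − 954 = 54 mb.
V ≈ 6.97 × 54^0.642 = 6.97 × 12.95 ≈ 90 kt.
90 kt falls in the Category 2 band.

2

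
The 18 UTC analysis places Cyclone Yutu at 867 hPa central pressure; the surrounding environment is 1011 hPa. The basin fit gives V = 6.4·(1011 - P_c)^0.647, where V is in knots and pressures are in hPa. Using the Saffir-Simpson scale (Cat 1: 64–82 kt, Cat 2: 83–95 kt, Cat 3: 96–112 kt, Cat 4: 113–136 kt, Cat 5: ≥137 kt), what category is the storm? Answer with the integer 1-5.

ΔP = 1011 − 867 = 144 hPa.
V ≈ 6.4 × 144^0.647 = 6.4 × 24.91 ≈ 159 kt.
159 kt falls in the Category 5 band.

5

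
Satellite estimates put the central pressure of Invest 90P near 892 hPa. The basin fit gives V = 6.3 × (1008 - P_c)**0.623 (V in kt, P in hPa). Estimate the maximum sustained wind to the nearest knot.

122 kt

ΔP = 1008 − 892 = 116 hPa.
116^0.623 ≈ 19.327.
V ≈ 6.3 × 19.327 ≈ 121.8 kt.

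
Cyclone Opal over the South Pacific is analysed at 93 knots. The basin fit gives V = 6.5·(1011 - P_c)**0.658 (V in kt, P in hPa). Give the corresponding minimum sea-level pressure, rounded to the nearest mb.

954 mb

ΔP = (V / 6.5)^(1/0.658) = (93/6.5)^1.520.
93/6.5 = 14.308; 14.308^1.520 ≈ 57.04 mb.
P_c = 1011 − 57.04 = 953.96 ≈ 954 mb.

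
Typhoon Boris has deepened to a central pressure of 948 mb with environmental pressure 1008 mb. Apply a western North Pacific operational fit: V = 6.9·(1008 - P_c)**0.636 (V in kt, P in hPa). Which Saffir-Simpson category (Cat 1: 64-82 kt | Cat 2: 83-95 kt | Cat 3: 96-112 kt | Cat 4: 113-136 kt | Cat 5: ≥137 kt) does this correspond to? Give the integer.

ΔP = 1008 − 948 = 60 mb.
V ≈ 6.9 × 60^0.636 = 6.9 × 13.52 ≈ 93 kt.
93 kt falls in the Category 2 band.

2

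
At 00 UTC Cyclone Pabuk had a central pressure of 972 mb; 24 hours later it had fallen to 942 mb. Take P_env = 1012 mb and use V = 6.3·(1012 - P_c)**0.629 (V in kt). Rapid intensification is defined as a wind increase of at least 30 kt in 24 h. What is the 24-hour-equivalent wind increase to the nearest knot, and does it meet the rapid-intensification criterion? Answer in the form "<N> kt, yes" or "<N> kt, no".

27 kt, no

V₁: ΔP = 40, V ≈ 6.3 × 40^0.629 ≈ 64.13 kt.
V₂: ΔP = 70, V ≈ 6.3 × 70^0.629 ≈ 91.18 kt.
ΔV over 24 h = 27.05 kt → 24 h equivalent = 27.05 × 24/24 ≈ 27.05 kt.
27 kt < 30 kt ⇒ not rapid intensification.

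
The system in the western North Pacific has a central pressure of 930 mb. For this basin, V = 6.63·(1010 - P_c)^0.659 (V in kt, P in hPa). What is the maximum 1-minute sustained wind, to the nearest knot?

119 kt

ΔP = 1010 − 930 = 80 mb.
80^0.659 ≈ 17.953.
V ≈ 6.63 × 17.953 ≈ 119.0 kt.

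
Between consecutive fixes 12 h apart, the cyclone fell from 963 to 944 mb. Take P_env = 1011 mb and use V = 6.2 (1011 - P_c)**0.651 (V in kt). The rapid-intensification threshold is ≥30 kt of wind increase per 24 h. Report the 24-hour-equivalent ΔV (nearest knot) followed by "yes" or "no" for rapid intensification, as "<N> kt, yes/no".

V₁: ΔP = 48, V ≈ 6.2 × 48^0.651 ≈ 77.07 kt.
V₂: ΔP = 67, V ≈ 6.2 × 67^0.651 ≈ 95.76 kt.
ΔV over 12 h = 18.69 kt → 24 h equivalent = 18.69 × 24/12 ≈ 37.38 kt.
37 kt ≥ 30 kt ⇒ rapid intensification.

37 kt, yes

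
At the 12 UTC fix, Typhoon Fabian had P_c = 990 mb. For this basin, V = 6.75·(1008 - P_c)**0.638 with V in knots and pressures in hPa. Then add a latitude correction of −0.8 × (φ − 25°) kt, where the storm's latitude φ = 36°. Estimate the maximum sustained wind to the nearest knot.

34 kt

ΔP = 1008 − 990 = 18 mb.
18^0.638 ≈ 6.322.
V ≈ 6.75 × 6.322 ≈ 42.7 kt.
Latitude correction: −0.8 × (36 − 25) = -8.8 kt.
Corrected V ≈ 33.9 kt → 34 kt.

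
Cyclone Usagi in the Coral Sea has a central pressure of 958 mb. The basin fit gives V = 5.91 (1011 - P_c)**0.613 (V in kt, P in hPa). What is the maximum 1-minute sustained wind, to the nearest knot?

ΔP = 1011 − 958 = 53 mb.
53^0.613 ≈ 11.402.
V ≈ 5.91 × 11.402 ≈ 67.4 kt.

67 kt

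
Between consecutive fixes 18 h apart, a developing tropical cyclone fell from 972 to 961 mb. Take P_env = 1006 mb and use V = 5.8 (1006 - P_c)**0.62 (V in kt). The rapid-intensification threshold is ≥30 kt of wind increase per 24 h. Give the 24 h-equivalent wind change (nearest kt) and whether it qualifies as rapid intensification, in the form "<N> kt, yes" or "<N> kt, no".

V₁: ΔP = 34, V ≈ 5.8 × 34^0.62 ≈ 51.64 kt.
V₂: ΔP = 45, V ≈ 5.8 × 45^0.62 ≈ 61.44 kt.
ΔV over 18 h = 9.80 kt → 24 h equivalent = 9.80 × 24/18 ≈ 13.07 kt.
13 kt < 30 kt ⇒ not rapid intensification.

13 kt, no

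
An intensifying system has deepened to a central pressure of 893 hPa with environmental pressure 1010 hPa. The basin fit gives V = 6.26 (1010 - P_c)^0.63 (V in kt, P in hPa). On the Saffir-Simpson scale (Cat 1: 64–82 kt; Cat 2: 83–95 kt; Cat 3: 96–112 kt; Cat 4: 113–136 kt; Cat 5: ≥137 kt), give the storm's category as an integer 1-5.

ΔP = 1010 − 893 = 117 hPa.
V ≈ 6.26 × 117^0.63 = 6.26 × 20.09 ≈ 126 kt.
126 kt falls in the Category 4 band.

4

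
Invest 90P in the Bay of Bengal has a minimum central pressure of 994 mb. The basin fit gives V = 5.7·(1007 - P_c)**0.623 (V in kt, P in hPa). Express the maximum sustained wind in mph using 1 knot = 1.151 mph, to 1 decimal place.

ΔP = 1007 − 994 = 13 mb.
V ≈ 5.7 × 13^0.623 = 5.7 × 4.943 ≈ 28.175 kt.
28.175 × 1.151 ≈ 32.43 mph → 32.4 mph.

32.4 mph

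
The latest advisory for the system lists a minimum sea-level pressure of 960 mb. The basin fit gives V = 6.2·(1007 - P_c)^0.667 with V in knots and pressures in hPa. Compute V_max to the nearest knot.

81 kt

ΔP = 1007 − 960 = 47 mb.
47^0.667 ≈ 13.040.
V ≈ 6.2 × 13.040 ≈ 80.9 kt.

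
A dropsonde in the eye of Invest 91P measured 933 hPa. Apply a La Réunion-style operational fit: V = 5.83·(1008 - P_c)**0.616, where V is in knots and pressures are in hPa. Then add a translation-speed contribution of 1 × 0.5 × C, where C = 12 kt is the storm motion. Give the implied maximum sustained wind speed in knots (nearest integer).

89 kt

ΔP = 1008 − 933 = 75 hPa.
75^0.616 ≈ 14.290.
V ≈ 5.83 × 14.290 ≈ 83.3 kt.
Translation term: 1 × 0.5 × 12 = 6 kt.
Corrected V ≈ 89.3 kt → 89 kt.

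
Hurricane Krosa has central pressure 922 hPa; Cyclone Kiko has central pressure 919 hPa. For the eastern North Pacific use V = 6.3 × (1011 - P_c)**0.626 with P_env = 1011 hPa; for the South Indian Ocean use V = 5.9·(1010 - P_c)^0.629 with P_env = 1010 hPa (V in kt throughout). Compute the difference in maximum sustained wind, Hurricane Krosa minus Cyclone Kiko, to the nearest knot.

4 kt

Hurricane Krosa: ΔP = 89; V ≈ 6.3 × 89^0.626 ≈ 104.63 kt.
Cyclone Kiko: ΔP = 91; V ≈ 5.9 × 91^0.629 ≈ 100.71 kt.
Difference ≈ 104.63 − 100.71 = 3.92 → 4 kt.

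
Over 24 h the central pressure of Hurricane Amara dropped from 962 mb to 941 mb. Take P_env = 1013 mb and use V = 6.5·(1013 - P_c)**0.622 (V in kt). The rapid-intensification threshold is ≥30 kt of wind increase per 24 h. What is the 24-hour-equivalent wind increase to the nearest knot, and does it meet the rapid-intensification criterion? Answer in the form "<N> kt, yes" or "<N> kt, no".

18 kt, no

V₁: ΔP = 51, V ≈ 6.5 × 51^0.622 ≈ 74.99 kt.
V₂: ΔP = 72, V ≈ 6.5 × 72^0.622 ≈ 92.93 kt.
ΔV over 24 h = 17.94 kt → 24 h equivalent = 17.94 × 24/24 ≈ 17.94 kt.
18 kt < 30 kt ⇒ not rapid intensification.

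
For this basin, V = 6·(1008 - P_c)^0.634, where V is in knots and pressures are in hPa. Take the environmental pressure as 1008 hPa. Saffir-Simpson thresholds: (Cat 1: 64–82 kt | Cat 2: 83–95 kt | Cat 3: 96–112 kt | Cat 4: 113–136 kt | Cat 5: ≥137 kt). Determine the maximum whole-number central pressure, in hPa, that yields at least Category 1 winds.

Category 1 begins at V = 64 kt.
Required ΔP = (64/6)^(1/0.634) = 10.667^1.577 ≈ 41.83 hPa.
P_c ≤ 1008 − 41.83 = 966.17, so the highest integer P_c is 966 hPa.

966 hPa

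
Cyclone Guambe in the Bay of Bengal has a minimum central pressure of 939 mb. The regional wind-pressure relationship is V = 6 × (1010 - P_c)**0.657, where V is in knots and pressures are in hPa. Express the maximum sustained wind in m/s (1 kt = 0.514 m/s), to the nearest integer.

ΔP = 1010 − 939 = 71 mb.
V ≈ 6 × 71^0.657 = 6 × 16.454 ≈ 98.725 kt.
98.725 × 0.514 ≈ 50.74 m/s → 51 m/s.

51 m/s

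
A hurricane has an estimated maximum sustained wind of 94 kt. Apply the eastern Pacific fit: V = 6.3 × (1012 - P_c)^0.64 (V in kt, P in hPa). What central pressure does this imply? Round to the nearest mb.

ΔP = (V / 6.3)^(1/0.64) = (94/6.3)^1.562.
94/6.3 = 14.921; 14.921^1.562 ≈ 68.24 mb.
P_c = 1012 − 68.24 = 943.76 ≈ 944 mb.

944 mb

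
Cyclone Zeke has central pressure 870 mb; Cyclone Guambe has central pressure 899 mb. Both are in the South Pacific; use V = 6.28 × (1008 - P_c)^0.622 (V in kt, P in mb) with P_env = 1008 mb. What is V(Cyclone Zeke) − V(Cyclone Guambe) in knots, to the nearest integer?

18 kt

Cyclone Zeke: ΔP = 138; V ≈ 6.28 × 138^0.622 ≈ 134.58 kt.
Cyclone Guambe: ΔP = 109; V ≈ 6.28 × 109^0.622 ≈ 116.21 kt.
Difference ≈ 134.58 − 116.21 = 18.37 → 18 kt.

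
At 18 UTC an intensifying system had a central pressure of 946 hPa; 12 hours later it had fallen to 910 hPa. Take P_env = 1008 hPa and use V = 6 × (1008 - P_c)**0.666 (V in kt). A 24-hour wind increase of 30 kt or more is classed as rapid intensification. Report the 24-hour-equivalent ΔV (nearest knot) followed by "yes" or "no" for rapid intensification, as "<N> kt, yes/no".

67 kt, yes

V₁: ΔP = 62, V ≈ 6 × 62^0.666 ≈ 93.73 kt.
V₂: ΔP = 98, V ≈ 6 × 98^0.666 ≈ 127.15 kt.
ΔV over 12 h = 33.42 kt → 24 h equivalent = 33.42 × 24/12 ≈ 66.84 kt.
67 kt ≥ 30 kt ⇒ rapid intensification.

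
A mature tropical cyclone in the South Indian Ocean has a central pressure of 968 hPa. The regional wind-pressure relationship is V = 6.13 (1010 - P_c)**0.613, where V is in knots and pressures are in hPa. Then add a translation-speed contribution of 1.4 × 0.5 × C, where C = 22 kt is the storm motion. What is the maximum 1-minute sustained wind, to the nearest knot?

ΔP = 1010 − 968 = 42 hPa.
42^0.613 ≈ 9.887.
V ≈ 6.13 × 9.887 ≈ 60.6 kt.
Translation term: 1.4 × 0.5 × 22 = 15.4 kt.
Corrected V ≈ 76 kt → 76 kt.

76 kt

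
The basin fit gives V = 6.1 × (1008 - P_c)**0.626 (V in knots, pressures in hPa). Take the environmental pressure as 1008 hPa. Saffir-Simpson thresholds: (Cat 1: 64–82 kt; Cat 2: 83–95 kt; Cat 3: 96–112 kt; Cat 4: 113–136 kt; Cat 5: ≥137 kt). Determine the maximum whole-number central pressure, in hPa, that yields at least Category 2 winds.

Category 2 begins at V = 83 kt.
Required ΔP = (83/6.1)^(1/0.626) = 13.607^1.597 ≈ 64.73 hPa.
P_c ≤ 1008 − 64.73 = 943.27, so the highest integer P_c is 943 hPa.

943 hPa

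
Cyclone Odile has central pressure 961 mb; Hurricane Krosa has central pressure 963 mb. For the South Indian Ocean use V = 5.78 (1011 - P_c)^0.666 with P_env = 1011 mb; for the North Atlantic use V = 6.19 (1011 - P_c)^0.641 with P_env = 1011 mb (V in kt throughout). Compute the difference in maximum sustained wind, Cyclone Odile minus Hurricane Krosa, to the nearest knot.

Cyclone Odile: ΔP = 50; V ≈ 5.78 × 50^0.666 ≈ 78.24 kt.
Hurricane Krosa: ΔP = 48; V ≈ 6.19 × 48^0.641 ≈ 74.02 kt.
Difference ≈ 78.24 − 74.02 = 4.22 → 4 kt.

4 kt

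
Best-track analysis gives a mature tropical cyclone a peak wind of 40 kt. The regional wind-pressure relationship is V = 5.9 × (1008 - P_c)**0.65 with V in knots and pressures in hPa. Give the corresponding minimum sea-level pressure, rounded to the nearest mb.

ΔP = (V / 5.9)^(1/0.65) = (40/5.9)^1.538.
40/5.9 = 6.780; 6.780^1.538 ≈ 19.00 mb.
P_c = 1008 − 19.00 = 989.00 ≈ 989 mb.

989 mb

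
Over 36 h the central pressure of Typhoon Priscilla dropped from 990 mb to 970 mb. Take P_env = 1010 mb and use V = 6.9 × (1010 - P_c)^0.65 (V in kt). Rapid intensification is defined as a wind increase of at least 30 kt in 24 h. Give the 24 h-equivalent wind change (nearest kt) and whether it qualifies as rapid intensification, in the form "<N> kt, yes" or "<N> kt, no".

18 kt, no

V₁: ΔP = 20, V ≈ 6.9 × 20^0.65 ≈ 48.36 kt.
V₂: ΔP = 40, V ≈ 6.9 × 40^0.65 ≈ 75.89 kt.
ΔV over 36 h = 27.53 kt → 24 h equivalent = 27.53 × 24/36 ≈ 18.35 kt.
18 kt < 30 kt ⇒ not rapid intensification.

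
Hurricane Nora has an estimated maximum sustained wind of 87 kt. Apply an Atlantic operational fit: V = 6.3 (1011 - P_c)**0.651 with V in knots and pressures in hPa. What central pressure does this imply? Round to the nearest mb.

ΔP = (V / 6.3)^(1/0.651) = (87/6.3)^1.536.
87/6.3 = 13.810; 13.810^1.536 ≈ 56.42 mb.
P_c = 1011 − 56.42 = 954.58 ≈ 955 mb.

955 mb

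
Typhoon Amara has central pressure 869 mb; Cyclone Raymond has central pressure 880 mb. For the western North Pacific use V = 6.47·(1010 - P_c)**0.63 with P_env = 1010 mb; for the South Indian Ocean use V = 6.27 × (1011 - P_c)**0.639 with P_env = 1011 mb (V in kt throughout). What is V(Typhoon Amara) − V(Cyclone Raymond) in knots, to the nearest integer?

5 kt

Typhoon Amara: ΔP = 141; V ≈ 6.47 × 141^0.63 ≈ 146.19 kt.
Cyclone Raymond: ΔP = 131; V ≈ 6.27 × 131^0.639 ≈ 141.32 kt.
Difference ≈ 146.19 − 141.32 = 4.87 → 5 kt.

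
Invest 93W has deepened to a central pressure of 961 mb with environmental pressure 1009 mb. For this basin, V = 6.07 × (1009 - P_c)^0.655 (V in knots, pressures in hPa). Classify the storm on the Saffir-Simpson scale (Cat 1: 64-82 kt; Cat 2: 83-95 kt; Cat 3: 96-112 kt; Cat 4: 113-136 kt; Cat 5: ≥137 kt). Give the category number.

1

ΔP = 1009 − 961 = 48 mb.
V ≈ 6.07 × 48^0.655 = 6.07 × 12.62 ≈ 77 kt.
77 kt falls in the Category 1 band.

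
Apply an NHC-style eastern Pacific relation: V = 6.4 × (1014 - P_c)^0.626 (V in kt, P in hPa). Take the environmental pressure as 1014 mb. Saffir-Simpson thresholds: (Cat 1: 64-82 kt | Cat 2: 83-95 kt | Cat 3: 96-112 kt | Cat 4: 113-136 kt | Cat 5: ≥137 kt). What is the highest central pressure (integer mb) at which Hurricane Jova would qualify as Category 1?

974 mb

Category 1 begins at V = 64 kt.
Required ΔP = (64/6.4)^(1/0.626) = 10.000^1.597 ≈ 39.58 mb.
P_c ≤ 1014 − 39.58 = 974.42, so the highest integer P_c is 974 mb.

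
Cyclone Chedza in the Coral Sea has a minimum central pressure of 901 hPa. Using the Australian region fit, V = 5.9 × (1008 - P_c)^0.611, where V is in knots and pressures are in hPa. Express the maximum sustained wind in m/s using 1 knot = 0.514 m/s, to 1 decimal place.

ΔP = 1008 − 901 = 107 hPa.
V ≈ 5.9 × 107^0.611 = 5.9 × 17.376 ≈ 102.519 kt.
102.519 × 0.514 ≈ 52.69 m/s → 52.7 m/s.

52.7 m/s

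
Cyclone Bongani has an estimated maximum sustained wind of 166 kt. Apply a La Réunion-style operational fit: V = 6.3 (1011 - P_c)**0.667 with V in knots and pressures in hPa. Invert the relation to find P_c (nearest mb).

876 mb

ΔP = (V / 6.3)^(1/0.667) = (166/6.3)^1.499.
166/6.3 = 26.349; 26.349^1.499 ≈ 134.92 mb.
P_c = 1011 − 134.92 = 876.08 ≈ 876 mb.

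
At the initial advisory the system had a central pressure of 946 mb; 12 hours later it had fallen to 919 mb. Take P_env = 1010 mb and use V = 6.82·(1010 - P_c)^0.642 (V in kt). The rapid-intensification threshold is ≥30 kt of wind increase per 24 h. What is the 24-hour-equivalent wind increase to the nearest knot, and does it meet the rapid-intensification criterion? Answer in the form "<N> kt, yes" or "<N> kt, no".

V₁: ΔP = 64, V ≈ 6.82 × 64^0.642 ≈ 98.48 kt.
V₂: ΔP = 91, V ≈ 6.82 × 91^0.642 ≈ 123.45 kt.
ΔV over 12 h = 24.97 kt → 24 h equivalent = 24.97 × 24/12 ≈ 49.94 kt.
50 kt ≥ 30 kt ⇒ rapid intensification.

50 kt, yes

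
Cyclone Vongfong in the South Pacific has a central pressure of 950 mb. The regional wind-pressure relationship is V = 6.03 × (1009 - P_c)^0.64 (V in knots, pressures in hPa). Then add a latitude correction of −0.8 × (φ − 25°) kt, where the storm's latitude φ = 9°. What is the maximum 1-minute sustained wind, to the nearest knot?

ΔP = 1009 − 950 = 59 mb.
59^0.64 ≈ 13.594.
V ≈ 6.03 × 13.594 ≈ 82.0 kt.
Latitude correction: −0.8 × (9 − 25) = 12.8 kt.
Corrected V ≈ 94.8 kt → 95 kt.

95 kt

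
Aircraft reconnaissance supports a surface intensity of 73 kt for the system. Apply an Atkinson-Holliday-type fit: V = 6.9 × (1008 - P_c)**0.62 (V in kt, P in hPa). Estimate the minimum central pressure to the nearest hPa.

ΔP = (V / 6.9)^(1/0.62) = (73/6.9)^1.613.
73/6.9 = 10.580; 10.580^1.613 ≈ 44.91 hPa.
P_c = 1008 − 44.91 = 963.09 ≈ 963 hPa.

963 hPa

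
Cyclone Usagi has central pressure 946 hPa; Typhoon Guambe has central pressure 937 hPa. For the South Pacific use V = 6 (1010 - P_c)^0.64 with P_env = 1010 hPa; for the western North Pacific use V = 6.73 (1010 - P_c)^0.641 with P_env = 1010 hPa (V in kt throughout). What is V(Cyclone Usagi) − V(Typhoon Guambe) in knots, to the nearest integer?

-19 kt

Cyclone Usagi: ΔP = 64; V ≈ 6 × 64^0.64 ≈ 85.92 kt.
Typhoon Guambe: ΔP = 73; V ≈ 6.73 × 73^0.641 ≈ 105.29 kt.
Difference ≈ 85.92 − 105.29 = -19.37 → -19 kt.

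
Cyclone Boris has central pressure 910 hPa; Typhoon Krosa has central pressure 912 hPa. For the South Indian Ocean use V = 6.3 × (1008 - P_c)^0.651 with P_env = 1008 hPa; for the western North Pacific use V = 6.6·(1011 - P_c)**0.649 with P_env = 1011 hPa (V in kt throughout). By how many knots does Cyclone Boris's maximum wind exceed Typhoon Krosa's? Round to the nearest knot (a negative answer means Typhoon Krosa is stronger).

-6 kt

Cyclone Boris: ΔP = 98; V ≈ 6.3 × 98^0.651 ≈ 124.63 kt.
Typhoon Krosa: ΔP = 99; V ≈ 6.6 × 99^0.649 ≈ 130.23 kt.
Difference ≈ 124.63 − 130.23 = -5.60 → -6 kt.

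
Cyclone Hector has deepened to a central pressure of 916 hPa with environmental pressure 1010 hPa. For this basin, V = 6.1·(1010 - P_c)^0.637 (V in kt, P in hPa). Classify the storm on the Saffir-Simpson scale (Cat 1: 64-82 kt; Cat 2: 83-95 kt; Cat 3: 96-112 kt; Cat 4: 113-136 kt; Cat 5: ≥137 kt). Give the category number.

ΔP = 1010 − 916 = 94 hPa.
V ≈ 6.1 × 94^0.637 = 6.1 × 18.07 ≈ 110 kt.
110 kt falls in the Category 3 band.

3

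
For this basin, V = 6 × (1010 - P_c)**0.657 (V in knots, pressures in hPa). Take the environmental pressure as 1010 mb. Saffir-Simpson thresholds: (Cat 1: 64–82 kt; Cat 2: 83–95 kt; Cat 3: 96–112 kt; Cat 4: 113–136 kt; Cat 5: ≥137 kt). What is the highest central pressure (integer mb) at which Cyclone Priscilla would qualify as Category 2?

Category 2 begins at V = 83 kt.
Required ΔP = (83/6)^(1/0.657) = 13.833^1.522 ≈ 54.52 mb.
P_c ≤ 1010 − 54.52 = 955.48, so the highest integer P_c is 955 mb.

955 mb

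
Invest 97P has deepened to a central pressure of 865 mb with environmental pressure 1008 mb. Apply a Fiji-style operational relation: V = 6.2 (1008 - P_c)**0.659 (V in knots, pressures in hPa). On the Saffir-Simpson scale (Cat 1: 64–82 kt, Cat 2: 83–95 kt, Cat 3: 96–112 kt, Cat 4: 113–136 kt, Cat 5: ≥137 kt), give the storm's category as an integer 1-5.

5

ΔP = 1008 − 865 = 143 mb.
V ≈ 6.2 × 143^0.659 = 6.2 × 26.32 ≈ 163 kt.
163 kt falls in the Category 5 band.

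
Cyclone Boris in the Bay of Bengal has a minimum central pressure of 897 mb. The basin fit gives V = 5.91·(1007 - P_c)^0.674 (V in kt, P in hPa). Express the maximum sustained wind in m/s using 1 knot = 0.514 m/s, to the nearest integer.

72 m/s

ΔP = 1007 − 897 = 110 mb.
V ≈ 5.91 × 110^0.674 = 5.91 × 23.763 ≈ 140.438 kt.
140.438 × 0.514 ≈ 72.19 m/s → 72 m/s.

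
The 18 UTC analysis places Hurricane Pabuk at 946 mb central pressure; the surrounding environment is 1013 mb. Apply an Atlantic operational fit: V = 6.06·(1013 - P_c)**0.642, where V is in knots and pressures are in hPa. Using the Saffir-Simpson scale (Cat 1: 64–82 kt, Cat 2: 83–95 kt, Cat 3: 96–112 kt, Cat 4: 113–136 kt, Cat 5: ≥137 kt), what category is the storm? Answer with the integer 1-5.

ΔP = 1013 − 946 = 67 mb.
V ≈ 6.06 × 67^0.642 = 6.06 × 14.87 ≈ 90 kt.
90 kt falls in the Category 2 band.

2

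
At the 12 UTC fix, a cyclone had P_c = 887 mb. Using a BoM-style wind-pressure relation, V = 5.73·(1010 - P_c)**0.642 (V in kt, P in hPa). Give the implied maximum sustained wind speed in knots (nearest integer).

ΔP = 1010 − 887 = 123 mb.
123^0.642 ≈ 21.964.
V ≈ 5.73 × 21.964 ≈ 125.9 kt.

126 kt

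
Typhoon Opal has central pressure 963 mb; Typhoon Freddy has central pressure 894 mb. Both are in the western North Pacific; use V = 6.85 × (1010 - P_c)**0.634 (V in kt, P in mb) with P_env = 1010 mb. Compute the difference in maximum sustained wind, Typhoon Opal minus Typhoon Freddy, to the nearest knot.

Typhoon Opal: ΔP = 47; V ≈ 6.85 × 47^0.634 ≈ 78.67 kt.
Typhoon Freddy: ΔP = 116; V ≈ 6.85 × 116^0.634 ≈ 139.49 kt.
Difference ≈ 78.67 − 139.49 = -60.82 → -61 kt.

-61 kt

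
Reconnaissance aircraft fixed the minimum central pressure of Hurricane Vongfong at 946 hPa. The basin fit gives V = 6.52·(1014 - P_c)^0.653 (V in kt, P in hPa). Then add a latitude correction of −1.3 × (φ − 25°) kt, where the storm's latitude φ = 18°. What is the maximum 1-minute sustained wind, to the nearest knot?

112 kt

ΔP = 1014 − 946 = 68 hPa.
68^0.653 ≈ 15.726.
V ≈ 6.52 × 15.726 ≈ 102.5 kt.
Latitude correction: −1.3 × (18 − 25) = 9.1 kt.
Corrected V ≈ 111.6 kt → 112 kt.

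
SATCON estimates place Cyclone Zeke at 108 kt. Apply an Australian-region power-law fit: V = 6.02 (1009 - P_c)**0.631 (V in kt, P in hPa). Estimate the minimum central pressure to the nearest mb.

912 mb

ΔP = (V / 6.02)^(1/0.631) = (108/6.02)^1.585.
108/6.02 = 17.940; 17.940^1.585 ≈ 97.06 mb.
P_c = 1009 − 97.06 = 911.94 ≈ 912 mb.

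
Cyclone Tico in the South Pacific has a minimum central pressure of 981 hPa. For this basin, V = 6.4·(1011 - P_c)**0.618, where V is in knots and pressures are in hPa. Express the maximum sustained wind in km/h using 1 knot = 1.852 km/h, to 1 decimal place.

ΔP = 1011 − 981 = 30 hPa.
V ≈ 6.4 × 30^0.618 = 6.4 × 8.182 ≈ 52.365 kt.
52.365 × 1.852 ≈ 96.98 km/h → 97.0 km/h.

97.0 km/h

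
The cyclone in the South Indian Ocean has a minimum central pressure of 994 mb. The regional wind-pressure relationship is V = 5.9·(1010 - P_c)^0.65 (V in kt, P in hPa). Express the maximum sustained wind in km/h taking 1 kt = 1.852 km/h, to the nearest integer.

ΔP = 1010 − 994 = 16 mb.
V ≈ 5.9 × 16^0.65 = 5.9 × 6.063 ≈ 35.771 kt.
35.771 × 1.852 ≈ 66.25 km/h → 66 km/h.

66 km/h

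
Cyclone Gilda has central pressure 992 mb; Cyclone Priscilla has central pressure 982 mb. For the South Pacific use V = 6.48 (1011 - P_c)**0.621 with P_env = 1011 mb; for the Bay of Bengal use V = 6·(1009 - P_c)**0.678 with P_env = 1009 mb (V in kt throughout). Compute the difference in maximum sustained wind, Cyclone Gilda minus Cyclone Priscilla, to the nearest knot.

Cyclone Gilda: ΔP = 19; V ≈ 6.48 × 19^0.621 ≈ 40.33 kt.
Cyclone Priscilla: ΔP = 27; V ≈ 6 × 27^0.678 ≈ 56.06 kt.
Difference ≈ 40.33 − 56.06 = -15.73 → -16 kt.

-16 kt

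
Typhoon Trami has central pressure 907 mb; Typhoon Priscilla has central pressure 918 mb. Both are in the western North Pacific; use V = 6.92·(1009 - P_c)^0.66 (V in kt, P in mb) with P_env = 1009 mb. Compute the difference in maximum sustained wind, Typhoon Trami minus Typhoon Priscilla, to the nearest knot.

11 kt

Typhoon Trami: ΔP = 102; V ≈ 6.92 × 102^0.66 ≈ 146.48 kt.
Typhoon Priscilla: ΔP = 91; V ≈ 6.92 × 91^0.66 ≈ 135.85 kt.
Difference ≈ 146.48 − 135.85 = 10.63 → 11 kt.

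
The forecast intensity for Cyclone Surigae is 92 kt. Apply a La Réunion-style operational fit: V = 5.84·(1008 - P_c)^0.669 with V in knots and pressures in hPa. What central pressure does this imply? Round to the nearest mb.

ΔP = (V / 5.84)^(1/0.669) = (92/5.84)^1.495.
92/5.84 = 15.753; 15.753^1.495 ≈ 61.63 mb.
P_c = 1008 − 61.63 = 946.37 ≈ 946 mb.

946 mb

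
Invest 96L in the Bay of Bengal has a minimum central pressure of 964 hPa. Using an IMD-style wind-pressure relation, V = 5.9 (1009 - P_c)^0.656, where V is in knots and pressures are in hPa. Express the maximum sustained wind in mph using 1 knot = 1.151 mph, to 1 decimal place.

ΔP = 1009 − 964 = 45 hPa.
V ≈ 5.9 × 45^0.656 = 5.9 × 12.148 ≈ 71.674 kt.
71.674 × 1.151 ≈ 82.50 mph → 82.5 mph.

82.5 mph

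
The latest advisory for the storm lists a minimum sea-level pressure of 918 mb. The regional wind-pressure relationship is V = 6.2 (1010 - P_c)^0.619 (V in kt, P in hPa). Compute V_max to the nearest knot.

102 kt

ΔP = 1010 − 918 = 92 mb.
92^0.619 ≈ 16.428.
V ≈ 6.2 × 16.428 ≈ 101.9 kt.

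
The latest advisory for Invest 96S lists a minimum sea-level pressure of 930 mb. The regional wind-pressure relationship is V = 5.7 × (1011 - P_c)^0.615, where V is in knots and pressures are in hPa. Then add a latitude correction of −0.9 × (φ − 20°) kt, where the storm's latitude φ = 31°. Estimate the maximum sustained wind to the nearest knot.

75 kt

ΔP = 1011 − 930 = 81 mb.
81^0.615 ≈ 14.918.
V ≈ 5.7 × 14.918 ≈ 85.0 kt.
Latitude correction: −0.9 × (31 − 20) = -9.9 kt.
Corrected V ≈ 75.1 kt → 75 kt.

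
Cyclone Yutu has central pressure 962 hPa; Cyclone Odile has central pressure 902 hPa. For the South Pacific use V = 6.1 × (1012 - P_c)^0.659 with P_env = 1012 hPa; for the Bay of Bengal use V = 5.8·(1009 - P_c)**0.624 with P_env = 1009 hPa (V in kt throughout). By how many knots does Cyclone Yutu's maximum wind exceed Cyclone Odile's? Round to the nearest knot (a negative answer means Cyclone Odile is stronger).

Cyclone Yutu: ΔP = 50; V ≈ 6.1 × 50^0.659 ≈ 80.34 kt.
Cyclone Odile: ΔP = 107; V ≈ 5.8 × 107^0.624 ≈ 107.09 kt.
Difference ≈ 80.34 − 107.09 = -26.75 → -27 kt.

-27 kt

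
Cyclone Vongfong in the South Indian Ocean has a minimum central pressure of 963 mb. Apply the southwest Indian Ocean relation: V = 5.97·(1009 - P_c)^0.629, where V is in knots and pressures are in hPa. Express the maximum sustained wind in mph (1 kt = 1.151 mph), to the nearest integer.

ΔP = 1009 − 963 = 46 mb.
V ≈ 5.97 × 46^0.629 = 5.97 × 11.114 ≈ 66.351 kt.
66.351 × 1.151 ≈ 76.37 mph → 76 mph.

76 mph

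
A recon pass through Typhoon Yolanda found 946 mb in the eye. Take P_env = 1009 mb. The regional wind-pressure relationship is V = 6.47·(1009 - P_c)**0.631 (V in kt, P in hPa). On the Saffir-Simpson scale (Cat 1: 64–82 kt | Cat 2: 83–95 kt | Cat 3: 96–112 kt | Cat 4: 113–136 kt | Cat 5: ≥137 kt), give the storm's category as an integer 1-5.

ΔP = 1009 − 946 = 63 mb.
V ≈ 6.47 × 63^0.631 = 6.47 × 13.66 ≈ 88 kt.
88 kt falls in the Category 2 band.

2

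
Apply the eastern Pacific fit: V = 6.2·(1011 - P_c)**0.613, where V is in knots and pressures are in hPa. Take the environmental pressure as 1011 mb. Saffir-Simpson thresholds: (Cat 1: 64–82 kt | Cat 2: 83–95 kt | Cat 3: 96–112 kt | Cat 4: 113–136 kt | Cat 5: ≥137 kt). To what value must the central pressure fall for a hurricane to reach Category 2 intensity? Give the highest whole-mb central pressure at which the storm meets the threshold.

Category 2 begins at V = 83 kt.
Required ΔP = (83/6.2)^(1/0.613) = 13.387^1.631 ≈ 68.86 mb.
P_c ≤ 1011 − 68.86 = 942.14, so the highest integer P_c is 942 mb.

942 mb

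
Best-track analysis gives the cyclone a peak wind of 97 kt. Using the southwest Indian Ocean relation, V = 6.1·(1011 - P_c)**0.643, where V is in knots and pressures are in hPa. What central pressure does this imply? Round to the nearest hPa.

937 hPa

ΔP = (V / 6.1)^(1/0.643) = (97/6.1)^1.555.
97/6.1 = 15.902; 15.902^1.555 ≈ 73.87 hPa.
P_c = 1011 − 73.87 = 937.13 ≈ 937 hPa.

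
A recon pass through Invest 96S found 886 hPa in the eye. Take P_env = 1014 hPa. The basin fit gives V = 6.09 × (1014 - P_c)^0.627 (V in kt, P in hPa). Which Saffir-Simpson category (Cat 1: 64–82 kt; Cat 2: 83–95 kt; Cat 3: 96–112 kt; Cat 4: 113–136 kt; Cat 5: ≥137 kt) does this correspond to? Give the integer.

4

ΔP = 1014 − 886 = 128 hPa.
V ≈ 6.09 × 128^0.627 = 6.09 × 20.95 ≈ 128 kt.
128 kt falls in the Category 4 band.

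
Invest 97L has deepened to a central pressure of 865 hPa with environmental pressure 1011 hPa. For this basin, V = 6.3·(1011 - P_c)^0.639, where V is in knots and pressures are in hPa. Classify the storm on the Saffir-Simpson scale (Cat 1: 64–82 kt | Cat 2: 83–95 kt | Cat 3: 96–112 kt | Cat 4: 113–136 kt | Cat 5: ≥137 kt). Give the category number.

5

ΔP = 1011 − 865 = 146 hPa.
V ≈ 6.3 × 146^0.639 = 6.3 × 24.16 ≈ 152 kt.
152 kt falls in the Category 5 band.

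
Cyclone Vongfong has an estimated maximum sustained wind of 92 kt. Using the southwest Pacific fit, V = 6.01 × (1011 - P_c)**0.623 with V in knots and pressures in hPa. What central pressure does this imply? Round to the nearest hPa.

ΔP = (V / 6.01)^(1/0.623) = (92/6.01)^1.605.
92/6.01 = 15.308; 15.308^1.605 ≈ 79.79 hPa.
P_c = 1011 − 79.79 = 931.21 ≈ 931 hPa.

931 hPa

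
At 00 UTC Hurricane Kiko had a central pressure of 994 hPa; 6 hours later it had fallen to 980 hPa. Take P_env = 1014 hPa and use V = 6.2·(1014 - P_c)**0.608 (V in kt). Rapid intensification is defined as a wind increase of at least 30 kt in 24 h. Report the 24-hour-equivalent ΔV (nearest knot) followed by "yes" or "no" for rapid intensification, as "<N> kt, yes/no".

V₁: ΔP = 20, V ≈ 6.2 × 20^0.608 ≈ 38.32 kt.
V₂: ΔP = 34, V ≈ 6.2 × 34^0.608 ≈ 52.91 kt.
ΔV over 6 h = 14.59 kt → 24 h equivalent = 14.59 × 24/6 ≈ 58.36 kt.
58 kt ≥ 30 kt ⇒ rapid intensification.

58 kt, yes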